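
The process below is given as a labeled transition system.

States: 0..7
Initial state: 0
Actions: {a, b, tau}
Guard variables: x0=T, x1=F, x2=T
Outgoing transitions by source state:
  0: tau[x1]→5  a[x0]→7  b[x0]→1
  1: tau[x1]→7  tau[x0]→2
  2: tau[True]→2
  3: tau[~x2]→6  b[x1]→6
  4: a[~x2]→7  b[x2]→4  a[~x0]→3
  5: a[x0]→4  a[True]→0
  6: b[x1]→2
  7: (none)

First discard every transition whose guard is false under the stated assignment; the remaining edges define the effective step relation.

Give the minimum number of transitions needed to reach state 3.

Layered search for 3:
  L0 = {0}
  L1 = {1,7}
  L2 = {2}
3 never appears.

Answer: UNREACHABLE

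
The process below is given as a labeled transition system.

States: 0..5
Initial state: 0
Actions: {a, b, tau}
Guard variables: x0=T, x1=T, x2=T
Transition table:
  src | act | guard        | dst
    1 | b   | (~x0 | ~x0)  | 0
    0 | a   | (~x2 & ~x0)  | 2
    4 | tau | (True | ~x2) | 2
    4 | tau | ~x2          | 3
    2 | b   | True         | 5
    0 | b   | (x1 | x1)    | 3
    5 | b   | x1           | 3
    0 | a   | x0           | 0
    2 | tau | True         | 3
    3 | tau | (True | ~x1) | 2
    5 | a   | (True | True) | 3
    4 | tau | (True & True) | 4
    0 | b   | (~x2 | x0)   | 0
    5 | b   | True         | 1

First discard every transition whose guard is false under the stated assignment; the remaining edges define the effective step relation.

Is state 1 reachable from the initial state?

Guard filter leaves 11 enabled edge(s).
depth 0: {0}
depth 1: {3}  total {0,3}
depth 2: {2}  total {0,2,3}
depth 3: {5}  total {0,2,3,5}
depth 4: {1}  total {0,1,2,3,5}
Reachable = {0,1,2,3,5}
witness 1: b·tau·b·b

Answer: REACHABLE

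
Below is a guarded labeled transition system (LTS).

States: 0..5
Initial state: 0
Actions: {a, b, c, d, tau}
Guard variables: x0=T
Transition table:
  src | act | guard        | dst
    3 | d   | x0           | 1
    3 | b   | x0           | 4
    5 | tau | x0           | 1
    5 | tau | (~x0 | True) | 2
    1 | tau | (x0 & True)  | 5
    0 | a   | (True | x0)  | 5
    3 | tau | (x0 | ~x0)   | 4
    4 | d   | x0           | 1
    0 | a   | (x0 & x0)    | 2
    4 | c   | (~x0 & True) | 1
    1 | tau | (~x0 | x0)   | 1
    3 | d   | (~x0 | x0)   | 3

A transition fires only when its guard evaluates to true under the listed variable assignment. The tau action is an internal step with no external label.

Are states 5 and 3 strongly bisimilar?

Compute ~ classes (split until stable):
  P[0] = {{0,1,2,3,4,5}}
  P[1] = {{0},{1,5},{2},{3},{4}}
  P[2] = {{0},{1},{2},{3},{4},{5}}
6 equivalence class(es) (converged in 3)
5∈{5}, 3∈{3}

Answer: NOT BISIMILAR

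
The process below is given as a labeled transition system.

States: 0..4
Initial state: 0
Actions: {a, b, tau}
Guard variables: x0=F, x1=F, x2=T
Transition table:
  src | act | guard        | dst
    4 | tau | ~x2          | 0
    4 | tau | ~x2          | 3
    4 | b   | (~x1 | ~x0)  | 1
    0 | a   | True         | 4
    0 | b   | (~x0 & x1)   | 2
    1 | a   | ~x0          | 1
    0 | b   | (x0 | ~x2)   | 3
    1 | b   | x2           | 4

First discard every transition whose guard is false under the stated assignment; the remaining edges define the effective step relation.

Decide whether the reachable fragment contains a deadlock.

Answer: DEADLOCK-FREE

Trace:
Reach set: {0,1,4}
  0: a→4  [1 out]
  1: a→1  b→4  [2 out]
  4: b→1  [1 out]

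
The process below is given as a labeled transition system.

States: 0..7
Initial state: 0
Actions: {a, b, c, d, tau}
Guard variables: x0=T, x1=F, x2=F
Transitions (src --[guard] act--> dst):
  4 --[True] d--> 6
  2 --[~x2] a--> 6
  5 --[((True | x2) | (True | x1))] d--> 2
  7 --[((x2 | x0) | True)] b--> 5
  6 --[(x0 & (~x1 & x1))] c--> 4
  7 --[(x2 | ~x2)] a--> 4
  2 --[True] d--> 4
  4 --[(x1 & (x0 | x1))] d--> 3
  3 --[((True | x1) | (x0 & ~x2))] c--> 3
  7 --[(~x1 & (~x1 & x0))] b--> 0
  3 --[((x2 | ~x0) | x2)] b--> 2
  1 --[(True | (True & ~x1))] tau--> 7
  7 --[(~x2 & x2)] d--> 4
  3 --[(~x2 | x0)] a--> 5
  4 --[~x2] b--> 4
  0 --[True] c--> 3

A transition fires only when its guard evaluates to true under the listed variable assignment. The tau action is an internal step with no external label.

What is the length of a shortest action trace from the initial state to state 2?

BFS to 2:
  L0 = {0}
  L1 = {3}
  L2 = {5}
  L3 = {2}
depth(2)=3, e.g. c·a·d

Answer: 3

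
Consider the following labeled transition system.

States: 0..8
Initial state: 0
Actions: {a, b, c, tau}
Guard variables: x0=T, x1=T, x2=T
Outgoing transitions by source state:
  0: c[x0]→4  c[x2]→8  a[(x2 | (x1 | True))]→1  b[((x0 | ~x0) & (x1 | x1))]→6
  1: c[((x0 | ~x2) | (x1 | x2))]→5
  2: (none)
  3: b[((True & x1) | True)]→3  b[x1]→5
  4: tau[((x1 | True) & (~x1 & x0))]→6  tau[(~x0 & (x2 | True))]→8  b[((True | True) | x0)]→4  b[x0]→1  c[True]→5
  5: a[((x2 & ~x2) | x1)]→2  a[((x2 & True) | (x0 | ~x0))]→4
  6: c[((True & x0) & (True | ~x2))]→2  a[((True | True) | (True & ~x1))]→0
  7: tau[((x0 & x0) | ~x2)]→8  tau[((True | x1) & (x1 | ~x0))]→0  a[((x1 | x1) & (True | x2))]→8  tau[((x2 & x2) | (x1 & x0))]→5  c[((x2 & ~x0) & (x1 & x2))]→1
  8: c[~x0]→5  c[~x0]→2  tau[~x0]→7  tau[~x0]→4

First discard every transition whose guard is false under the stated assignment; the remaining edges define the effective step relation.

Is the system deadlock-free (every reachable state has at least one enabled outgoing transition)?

R = {0,1,2,4,5,6,8}
  0: a→1  b→6  c→4  c→8  [4 exit(s)]
  1: c→5  [1 exit(s)]
  2: ∅  [STUCK]
  4: b→1  b→4  c→5  [3 exit(s)]
  5: a→2  a→4  [2 exit(s)]
  6: a→0  c→2  [2 exit(s)]
  8: ∅  [STUCK]
trace reaching 2: b·c

Answer: DEADLOCK at state 2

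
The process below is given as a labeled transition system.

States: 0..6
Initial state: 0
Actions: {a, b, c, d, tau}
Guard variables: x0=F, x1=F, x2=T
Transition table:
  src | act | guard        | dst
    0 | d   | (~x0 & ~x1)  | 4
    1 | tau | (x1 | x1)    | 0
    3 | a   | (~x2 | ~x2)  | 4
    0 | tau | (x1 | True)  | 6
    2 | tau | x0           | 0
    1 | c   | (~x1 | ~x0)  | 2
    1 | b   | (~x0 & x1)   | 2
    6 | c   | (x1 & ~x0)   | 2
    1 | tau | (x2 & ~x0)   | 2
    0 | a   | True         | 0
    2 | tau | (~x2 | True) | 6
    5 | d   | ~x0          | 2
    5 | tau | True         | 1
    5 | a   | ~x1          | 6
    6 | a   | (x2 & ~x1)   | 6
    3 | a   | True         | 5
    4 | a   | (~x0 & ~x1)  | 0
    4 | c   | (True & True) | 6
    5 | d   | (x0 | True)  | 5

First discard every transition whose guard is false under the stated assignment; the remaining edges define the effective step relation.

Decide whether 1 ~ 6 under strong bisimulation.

Answer: NOT BISIMILAR

Working:
Refine partition for ~:
  π0 = {{0,1,2,3,4,5,6}}
  π1 = {{0,5},{1},{2},{3,6},{4}}
  π2 = {{0},{1},{2},{3},{4},{5},{6}}
Fixed point at round 3; 7 class(es).
1∈{1}, 6∈{6}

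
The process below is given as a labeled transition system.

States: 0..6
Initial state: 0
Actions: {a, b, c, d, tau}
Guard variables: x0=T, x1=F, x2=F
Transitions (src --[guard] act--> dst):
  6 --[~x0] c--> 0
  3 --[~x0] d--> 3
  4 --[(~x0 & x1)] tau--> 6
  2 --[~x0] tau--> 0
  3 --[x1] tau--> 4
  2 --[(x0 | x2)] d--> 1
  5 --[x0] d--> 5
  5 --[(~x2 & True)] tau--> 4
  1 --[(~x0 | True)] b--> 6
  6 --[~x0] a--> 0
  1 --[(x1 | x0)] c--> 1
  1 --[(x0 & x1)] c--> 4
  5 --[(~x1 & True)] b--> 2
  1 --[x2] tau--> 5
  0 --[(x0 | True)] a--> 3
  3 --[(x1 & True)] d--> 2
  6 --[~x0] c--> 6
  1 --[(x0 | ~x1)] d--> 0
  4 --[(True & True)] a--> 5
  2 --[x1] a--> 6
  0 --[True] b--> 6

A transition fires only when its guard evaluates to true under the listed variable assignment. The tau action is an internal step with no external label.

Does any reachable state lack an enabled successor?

Reachable = {0,3,6}
  0: a→3  b→6  [2 exit(s)]
  3: ∅  [STUCK]
  6: ∅  [STUCK]
Path to 3: a

Answer: DEADLOCK at state 3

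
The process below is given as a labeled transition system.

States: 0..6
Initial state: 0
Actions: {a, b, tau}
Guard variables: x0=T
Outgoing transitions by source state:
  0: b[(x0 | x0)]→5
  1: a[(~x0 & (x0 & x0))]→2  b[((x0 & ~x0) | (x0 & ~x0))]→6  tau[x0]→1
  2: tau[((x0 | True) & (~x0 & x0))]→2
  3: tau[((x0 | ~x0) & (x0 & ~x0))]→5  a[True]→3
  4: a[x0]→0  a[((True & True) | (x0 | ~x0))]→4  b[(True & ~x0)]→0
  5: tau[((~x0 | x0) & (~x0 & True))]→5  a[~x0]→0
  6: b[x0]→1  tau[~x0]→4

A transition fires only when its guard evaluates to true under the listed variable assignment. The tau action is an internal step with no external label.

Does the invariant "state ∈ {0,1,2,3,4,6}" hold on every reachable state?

Answer: INVARIANT VIOLATED at state 5

Working:
Safe = {0,1,2,3,4,6}
Reach set: {0,5}
  0: ✓
  5: ✗ unsafe
counterexample path to 5: b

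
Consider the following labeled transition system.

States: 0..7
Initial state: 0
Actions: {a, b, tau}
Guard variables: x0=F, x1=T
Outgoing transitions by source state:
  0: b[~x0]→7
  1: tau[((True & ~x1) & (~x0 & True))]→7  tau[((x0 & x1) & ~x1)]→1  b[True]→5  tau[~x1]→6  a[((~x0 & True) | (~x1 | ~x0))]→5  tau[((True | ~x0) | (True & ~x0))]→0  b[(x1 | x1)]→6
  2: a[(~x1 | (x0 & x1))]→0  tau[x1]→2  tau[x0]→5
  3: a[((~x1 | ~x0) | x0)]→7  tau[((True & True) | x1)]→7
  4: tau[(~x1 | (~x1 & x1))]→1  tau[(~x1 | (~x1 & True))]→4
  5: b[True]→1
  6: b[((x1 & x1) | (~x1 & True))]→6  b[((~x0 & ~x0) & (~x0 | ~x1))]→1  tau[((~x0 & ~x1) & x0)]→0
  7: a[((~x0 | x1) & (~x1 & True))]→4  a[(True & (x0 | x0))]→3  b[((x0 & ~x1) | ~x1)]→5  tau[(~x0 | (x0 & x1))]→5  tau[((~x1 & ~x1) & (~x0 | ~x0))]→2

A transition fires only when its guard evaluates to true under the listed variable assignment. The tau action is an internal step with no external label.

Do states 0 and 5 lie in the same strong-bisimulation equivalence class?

Answer: NOT BISIMILAR

Analysis:
Compute ~ classes (split until stable):
  P[0] = {{0,1,2,3,4,5,6,7}}
  P[1] = {{0,5,6},{1},{2,7},{3},{4}}
  P[2] = {{0},{1},{2},{3},{4},{5},{6},{7}}
Fixed point at round 3; 8 class(es).
class of 0: {0}; class of 5: {5}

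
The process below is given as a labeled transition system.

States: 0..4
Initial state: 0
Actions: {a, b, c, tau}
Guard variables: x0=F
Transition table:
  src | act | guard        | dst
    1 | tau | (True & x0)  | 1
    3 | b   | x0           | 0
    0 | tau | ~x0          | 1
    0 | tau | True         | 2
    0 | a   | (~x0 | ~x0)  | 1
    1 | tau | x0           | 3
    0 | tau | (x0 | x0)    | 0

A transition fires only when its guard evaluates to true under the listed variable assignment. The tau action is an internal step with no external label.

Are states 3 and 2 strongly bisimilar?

Bisimulation quotient by refinement:
  round 0: {{0,1,2,3,4}}
  round 1: {{0},{1,2,3,4}}
Fixed point at round 2; 2 class(es).
[3]={1,2,3,4}  [2]={1,2,3,4}

Answer: BISIMILAR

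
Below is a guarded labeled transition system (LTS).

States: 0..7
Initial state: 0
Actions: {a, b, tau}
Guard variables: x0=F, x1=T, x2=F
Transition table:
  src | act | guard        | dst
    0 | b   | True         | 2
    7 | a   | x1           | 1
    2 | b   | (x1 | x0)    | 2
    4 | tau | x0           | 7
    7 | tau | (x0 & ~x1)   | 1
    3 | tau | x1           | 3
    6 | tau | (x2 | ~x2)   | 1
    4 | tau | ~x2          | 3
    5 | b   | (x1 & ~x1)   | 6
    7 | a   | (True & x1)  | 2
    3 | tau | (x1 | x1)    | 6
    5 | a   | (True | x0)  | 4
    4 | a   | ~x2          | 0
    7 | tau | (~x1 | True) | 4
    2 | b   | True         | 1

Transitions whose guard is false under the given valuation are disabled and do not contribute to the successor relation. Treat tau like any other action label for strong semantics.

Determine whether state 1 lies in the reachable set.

After dropping false guards: 12 live edges.
depth 0: {0}
depth 1: {2}  total {0,2}
depth 2: {1}  total {0,1,2}
R = {0,1,2}
witness 1: b·b

Answer: REACHABLE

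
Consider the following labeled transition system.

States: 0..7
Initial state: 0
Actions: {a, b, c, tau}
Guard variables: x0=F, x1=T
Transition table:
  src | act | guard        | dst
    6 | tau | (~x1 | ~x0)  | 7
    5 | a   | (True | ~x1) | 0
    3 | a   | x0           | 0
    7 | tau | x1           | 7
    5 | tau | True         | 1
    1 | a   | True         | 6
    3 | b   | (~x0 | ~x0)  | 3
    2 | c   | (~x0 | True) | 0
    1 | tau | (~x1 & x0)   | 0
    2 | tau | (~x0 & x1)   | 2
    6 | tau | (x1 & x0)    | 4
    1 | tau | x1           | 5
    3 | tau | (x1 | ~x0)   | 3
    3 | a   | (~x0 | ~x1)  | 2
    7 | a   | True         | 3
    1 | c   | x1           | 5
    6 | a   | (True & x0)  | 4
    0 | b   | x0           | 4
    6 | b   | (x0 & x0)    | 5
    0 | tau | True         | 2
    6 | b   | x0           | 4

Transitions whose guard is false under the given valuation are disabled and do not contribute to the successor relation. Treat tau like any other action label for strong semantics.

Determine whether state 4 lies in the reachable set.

After dropping false guards: 14 live edges.
depth 0: {0}
depth 1: {2}  total {0,2}
Reach set: {0,2}

Answer: UNREACHABLE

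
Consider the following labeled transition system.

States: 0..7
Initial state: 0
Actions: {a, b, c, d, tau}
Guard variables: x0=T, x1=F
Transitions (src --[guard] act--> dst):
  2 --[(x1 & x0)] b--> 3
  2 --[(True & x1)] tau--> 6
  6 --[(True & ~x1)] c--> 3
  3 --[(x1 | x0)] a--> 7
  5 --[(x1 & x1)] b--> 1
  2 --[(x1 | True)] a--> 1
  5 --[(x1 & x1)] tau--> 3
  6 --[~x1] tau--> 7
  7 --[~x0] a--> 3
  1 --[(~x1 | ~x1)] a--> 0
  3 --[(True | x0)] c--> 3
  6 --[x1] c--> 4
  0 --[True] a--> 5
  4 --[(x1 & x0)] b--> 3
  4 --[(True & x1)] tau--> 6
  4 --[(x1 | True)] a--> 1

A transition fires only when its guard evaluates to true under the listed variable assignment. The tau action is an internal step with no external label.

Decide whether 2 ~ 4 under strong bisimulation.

Compute ~ classes (split until stable):
  π0 = {{0,1,2,3,4,5,6,7}}
  π1 = {{0,1,2,4},{3},{5,7},{6}}
  π2 = {{0},{1,2,4},{3},{5,7},{6}}
  π3 = {{0},{1},{2,4},{3},{5,7},{6}}
Fixed point at round 4; 6 class(es).
2∈{2,4}, 4∈{2,4}

Answer: BISIMILAR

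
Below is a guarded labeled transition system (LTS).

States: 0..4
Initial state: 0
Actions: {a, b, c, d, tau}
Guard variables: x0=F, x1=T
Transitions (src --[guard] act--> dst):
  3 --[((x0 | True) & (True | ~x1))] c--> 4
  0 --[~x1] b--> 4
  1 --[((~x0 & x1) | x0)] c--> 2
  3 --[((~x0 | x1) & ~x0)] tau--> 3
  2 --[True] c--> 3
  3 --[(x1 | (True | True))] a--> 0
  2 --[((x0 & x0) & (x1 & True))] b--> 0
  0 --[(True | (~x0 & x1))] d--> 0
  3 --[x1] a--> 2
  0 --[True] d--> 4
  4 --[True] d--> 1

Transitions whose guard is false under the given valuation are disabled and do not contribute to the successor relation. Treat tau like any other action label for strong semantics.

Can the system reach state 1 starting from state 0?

Answer: REACHABLE

Working:
9 transition(s) survive guard evaluation.
L0 = {0}
L1 = {4}  cumulative {0,4}
L2 = {1}  cumulative {0,1,4}
L3 = {2}  cumulative {0,1,2,4}
L4 = {3}  cumulative {0,1,2,3,4}
Reachable = {0,1,2,3,4}
Path to 1: d·d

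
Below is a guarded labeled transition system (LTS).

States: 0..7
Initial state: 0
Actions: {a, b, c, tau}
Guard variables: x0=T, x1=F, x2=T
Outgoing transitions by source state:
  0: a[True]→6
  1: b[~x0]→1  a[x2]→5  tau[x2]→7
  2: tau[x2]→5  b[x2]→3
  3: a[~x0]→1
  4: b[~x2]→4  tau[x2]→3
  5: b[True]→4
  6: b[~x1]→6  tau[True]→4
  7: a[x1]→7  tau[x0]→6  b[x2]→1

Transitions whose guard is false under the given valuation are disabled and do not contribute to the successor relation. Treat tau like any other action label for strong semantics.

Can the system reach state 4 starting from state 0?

After dropping false guards: 11 live edges.
Layer 0: {0}
Layer 1: {6}  cumulative {0,6}
Layer 2: {4}  cumulative {0,4,6}
Layer 3: {3}  cumulative {0,3,4,6}
Reach set: {0,3,4,6}
witness 4: a·tau

Answer: REACHABLE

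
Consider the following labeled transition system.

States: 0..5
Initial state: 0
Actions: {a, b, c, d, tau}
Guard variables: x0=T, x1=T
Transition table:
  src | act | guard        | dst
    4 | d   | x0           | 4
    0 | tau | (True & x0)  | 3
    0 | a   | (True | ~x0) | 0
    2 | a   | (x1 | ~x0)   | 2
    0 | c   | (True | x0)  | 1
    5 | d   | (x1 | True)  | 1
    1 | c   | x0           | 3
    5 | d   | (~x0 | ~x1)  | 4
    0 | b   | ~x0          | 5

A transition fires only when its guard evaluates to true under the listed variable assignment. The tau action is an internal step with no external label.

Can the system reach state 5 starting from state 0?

Answer: UNREACHABLE

Analysis:
Guard filter leaves 7 enabled edge(s).
Layer 0: {0}
Layer 1: {1,3}  total {0,1,3}
Reach set: {0,1,3}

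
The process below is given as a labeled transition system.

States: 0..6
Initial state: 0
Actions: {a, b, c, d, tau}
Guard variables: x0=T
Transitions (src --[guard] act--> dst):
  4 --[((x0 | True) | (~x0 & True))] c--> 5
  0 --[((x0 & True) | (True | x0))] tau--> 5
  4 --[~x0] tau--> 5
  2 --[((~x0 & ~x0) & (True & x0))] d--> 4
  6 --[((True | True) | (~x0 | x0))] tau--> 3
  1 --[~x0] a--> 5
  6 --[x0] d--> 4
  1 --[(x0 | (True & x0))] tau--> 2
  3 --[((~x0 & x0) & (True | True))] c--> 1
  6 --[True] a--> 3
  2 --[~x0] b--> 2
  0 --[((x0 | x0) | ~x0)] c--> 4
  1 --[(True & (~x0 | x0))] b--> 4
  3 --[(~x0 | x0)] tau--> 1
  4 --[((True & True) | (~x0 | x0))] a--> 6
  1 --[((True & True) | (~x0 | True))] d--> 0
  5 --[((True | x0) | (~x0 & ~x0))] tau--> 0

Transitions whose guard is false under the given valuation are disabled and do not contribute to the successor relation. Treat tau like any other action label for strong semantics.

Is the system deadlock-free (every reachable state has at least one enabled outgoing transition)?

Reachable = {0,1,2,3,4,5,6}
  0: c→4  tau→5  [deg 2]
  1: b→4  d→0  tau→2  [deg 3]
  2: ∅  [no exit]
  3: tau→1  [deg 1]
  4: a→6  c→5  [deg 2]
  5: tau→0  [deg 1]
  6: a→3  d→4  tau→3  [deg 3]
Path to 2: c·a·tau·tau·tau

Answer: DEADLOCK at state 2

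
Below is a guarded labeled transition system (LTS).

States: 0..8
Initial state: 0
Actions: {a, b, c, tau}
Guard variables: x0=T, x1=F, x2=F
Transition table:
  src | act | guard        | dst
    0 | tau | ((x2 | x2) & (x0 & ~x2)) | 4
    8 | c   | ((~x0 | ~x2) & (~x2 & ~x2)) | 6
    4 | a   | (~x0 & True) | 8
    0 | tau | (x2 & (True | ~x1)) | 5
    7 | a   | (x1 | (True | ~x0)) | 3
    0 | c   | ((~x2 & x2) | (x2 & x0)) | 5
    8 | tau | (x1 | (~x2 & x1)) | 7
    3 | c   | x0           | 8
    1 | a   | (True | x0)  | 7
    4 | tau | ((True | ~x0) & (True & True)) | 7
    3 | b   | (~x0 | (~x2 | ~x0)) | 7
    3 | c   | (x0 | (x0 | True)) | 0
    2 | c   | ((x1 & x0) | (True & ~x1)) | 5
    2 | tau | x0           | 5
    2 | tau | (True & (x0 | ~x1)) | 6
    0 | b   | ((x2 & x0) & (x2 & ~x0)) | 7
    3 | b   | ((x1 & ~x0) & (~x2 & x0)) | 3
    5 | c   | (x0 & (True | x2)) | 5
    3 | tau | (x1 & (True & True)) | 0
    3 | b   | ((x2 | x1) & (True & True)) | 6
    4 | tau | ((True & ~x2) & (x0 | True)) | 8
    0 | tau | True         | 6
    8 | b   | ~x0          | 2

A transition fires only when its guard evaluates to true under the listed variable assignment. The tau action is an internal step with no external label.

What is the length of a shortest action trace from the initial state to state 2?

BFS to 2:
  Layer 0: {0}
  Layer 1: {6}
2 never appears.

Answer: UNREACHABLE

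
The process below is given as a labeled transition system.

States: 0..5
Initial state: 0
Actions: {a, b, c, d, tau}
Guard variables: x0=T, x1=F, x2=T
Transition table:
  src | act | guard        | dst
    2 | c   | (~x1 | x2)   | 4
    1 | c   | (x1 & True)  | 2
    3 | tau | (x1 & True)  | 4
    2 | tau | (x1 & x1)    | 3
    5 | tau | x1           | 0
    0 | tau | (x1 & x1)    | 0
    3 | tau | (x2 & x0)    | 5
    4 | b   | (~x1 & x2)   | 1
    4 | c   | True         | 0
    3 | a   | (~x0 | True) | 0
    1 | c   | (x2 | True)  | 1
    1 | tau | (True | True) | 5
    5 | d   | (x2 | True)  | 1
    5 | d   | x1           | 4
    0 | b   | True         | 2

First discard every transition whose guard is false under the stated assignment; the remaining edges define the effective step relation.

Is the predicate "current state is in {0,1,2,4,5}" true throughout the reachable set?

Allowed set {0,1,2,4,5}
R = {0,1,2,4,5}
  0: ✓
  1: ✓
  2: ✓
  4: ✓
  5: ✓

Answer: INVARIANT HOLDS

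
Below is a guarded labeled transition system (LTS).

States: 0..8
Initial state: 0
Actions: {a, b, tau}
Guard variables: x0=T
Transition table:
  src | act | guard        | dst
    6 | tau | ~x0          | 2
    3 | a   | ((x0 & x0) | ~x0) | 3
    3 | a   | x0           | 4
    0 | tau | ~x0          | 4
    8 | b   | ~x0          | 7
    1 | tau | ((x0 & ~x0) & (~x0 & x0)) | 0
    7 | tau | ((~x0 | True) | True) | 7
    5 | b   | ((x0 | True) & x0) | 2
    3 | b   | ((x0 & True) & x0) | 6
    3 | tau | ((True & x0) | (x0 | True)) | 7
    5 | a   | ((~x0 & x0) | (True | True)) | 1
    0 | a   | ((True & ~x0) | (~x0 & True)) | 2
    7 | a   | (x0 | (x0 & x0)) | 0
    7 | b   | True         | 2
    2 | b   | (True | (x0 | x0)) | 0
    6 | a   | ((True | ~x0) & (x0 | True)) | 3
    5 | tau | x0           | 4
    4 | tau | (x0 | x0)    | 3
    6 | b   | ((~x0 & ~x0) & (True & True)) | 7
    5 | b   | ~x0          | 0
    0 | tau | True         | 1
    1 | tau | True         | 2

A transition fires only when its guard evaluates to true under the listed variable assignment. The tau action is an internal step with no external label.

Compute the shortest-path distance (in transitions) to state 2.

Answer: 2

Trace:
BFS to 2:
  Layer 0: {0}
  Layer 1: {1}
  Layer 2: {2}
depth(2)=2, e.g. tau·tau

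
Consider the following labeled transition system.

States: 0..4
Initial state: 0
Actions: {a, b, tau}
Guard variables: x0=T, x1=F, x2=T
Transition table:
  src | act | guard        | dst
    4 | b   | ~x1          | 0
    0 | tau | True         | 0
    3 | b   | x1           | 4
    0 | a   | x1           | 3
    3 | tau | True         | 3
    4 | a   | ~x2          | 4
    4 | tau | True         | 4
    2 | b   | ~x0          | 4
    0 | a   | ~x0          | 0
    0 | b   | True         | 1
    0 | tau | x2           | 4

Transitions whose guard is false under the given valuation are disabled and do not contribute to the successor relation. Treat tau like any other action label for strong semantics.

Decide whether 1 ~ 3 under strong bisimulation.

Refine partition for ~:
  π0 = {{0,1,2,3,4}}
  π1 = {{0,4},{1,2},{3}}
  π2 = {{0},{1,2},{3},{4}}
Fixed point at round 3; 4 class(es).
class of 1: {1,2}; class of 3: {3}

Answer: NOT BISIMILAR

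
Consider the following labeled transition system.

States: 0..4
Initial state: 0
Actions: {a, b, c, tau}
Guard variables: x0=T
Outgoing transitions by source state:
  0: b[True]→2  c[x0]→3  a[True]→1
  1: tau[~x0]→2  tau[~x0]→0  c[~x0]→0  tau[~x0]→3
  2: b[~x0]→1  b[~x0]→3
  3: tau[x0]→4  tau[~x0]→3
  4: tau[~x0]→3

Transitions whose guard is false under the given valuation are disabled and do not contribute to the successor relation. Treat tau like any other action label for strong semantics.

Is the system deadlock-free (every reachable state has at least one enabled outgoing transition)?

Reach set: {0,1,2,3,4}
  0: a→1  b→2  c→3  [deg 3]
  1: ∅  [STUCK]
  2: ∅  [STUCK]
  3: tau→4  [deg 1]
  4: ∅  [STUCK]
Path to 1: a

Answer: DEADLOCK at state 1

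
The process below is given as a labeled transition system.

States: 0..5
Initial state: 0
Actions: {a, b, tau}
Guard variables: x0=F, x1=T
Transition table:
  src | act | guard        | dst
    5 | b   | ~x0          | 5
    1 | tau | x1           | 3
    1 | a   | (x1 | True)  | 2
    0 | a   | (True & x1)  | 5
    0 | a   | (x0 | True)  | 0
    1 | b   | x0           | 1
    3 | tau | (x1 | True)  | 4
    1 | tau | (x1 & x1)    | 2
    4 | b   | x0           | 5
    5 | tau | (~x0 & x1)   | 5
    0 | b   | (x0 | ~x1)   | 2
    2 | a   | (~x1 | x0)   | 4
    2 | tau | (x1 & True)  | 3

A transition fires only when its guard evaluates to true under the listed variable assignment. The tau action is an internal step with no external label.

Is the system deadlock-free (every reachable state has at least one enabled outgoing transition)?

Answer: DEADLOCK-FREE

Trace:
Reach set: {0,5}
  0: a→0  a→5  [2 exit(s)]
  5: b→5  tau→5  [2 exit(s)]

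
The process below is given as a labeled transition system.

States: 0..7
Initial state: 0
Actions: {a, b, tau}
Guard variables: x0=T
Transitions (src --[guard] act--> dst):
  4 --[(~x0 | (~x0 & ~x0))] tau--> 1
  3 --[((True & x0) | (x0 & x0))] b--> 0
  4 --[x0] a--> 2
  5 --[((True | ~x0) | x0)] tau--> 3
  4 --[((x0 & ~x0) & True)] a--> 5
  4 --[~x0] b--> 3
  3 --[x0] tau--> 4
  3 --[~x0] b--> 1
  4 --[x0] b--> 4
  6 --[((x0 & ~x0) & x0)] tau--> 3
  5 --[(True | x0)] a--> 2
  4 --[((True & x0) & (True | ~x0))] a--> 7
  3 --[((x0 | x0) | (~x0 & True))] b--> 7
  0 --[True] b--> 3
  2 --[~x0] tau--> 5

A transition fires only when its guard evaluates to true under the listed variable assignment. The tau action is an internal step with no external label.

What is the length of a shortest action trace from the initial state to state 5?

BFS to 5:
  Layer 0: {0}
  Layer 1: {3}
  Layer 2: {4,7}
  Layer 3: {2}
5 never appears.

Answer: UNREACHABLE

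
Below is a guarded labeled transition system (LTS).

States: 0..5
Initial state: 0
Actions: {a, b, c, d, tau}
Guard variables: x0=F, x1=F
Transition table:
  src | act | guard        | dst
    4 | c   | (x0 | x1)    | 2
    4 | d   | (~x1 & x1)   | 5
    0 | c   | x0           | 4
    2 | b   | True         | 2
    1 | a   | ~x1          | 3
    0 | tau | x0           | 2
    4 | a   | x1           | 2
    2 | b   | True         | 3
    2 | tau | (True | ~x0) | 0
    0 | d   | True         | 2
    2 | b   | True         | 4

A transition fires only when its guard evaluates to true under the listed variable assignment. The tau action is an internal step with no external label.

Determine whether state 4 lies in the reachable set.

Guard filter leaves 6 enabled edge(s).
Layer 0: {0}
Layer 1: {2}  now seen {0,2}
Layer 2: {3,4}  now seen {0,2,3,4}
Reachable = {0,2,3,4}
witness 4: d·b

Answer: REACHABLE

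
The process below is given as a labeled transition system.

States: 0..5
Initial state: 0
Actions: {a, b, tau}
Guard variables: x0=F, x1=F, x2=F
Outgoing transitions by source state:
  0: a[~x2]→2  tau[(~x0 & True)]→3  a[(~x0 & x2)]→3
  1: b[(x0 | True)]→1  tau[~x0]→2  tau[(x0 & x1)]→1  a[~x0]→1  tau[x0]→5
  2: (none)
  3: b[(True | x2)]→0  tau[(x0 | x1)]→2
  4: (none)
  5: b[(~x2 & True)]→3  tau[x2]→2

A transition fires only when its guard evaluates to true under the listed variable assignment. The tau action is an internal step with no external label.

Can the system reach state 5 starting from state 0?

Guard filter leaves 7 enabled edge(s).
depth 0: {0}
depth 1: {2,3}  total {0,2,3}
Reachable = {0,2,3}

Answer: UNREACHABLE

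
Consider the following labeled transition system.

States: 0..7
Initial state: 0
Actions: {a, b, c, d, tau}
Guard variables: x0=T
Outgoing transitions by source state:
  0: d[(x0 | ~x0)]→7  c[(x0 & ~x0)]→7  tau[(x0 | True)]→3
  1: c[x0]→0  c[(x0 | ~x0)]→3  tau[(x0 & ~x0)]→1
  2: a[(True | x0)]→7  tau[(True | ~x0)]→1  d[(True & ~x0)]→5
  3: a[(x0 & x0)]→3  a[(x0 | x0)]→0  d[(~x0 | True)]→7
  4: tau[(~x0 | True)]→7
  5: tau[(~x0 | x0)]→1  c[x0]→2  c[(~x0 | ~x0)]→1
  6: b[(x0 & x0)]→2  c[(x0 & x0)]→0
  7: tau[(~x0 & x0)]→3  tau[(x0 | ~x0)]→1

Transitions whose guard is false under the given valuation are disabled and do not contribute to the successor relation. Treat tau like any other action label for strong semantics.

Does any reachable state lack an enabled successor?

R = {0,1,3,7}
  0: d→7  tau→3  [deg 2]
  1: c→0  c→3  [deg 2]
  3: a→0  a→3  d→7  [deg 3]
  7: tau→1  [deg 1]

Answer: DEADLOCK-FREE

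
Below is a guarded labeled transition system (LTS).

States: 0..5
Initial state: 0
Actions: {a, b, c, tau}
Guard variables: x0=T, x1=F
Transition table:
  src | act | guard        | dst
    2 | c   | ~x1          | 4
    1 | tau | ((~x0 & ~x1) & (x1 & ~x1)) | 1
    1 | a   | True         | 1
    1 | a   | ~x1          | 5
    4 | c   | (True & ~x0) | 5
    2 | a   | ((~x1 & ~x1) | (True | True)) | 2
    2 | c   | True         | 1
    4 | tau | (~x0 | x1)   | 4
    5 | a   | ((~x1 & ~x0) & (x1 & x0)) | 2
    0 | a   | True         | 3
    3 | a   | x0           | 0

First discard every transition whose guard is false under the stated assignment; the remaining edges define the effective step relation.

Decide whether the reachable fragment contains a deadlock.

Answer: DEADLOCK-FREE

Working:
Reach set: {0,3}
  0: a→3  [deg 1]
  3: a→0  [deg 1]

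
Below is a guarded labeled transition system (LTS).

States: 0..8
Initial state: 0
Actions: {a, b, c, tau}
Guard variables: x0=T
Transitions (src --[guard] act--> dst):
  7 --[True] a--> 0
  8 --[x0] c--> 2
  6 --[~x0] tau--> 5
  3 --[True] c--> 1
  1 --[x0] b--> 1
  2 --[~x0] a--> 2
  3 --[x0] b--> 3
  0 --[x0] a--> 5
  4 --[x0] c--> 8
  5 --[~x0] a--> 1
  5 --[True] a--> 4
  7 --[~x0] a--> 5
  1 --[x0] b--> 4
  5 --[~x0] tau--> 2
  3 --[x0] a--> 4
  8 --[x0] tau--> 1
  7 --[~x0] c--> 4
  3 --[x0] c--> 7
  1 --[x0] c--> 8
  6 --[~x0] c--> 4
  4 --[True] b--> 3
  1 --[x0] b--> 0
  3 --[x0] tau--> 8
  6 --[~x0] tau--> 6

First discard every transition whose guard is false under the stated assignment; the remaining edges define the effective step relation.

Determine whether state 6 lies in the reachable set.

Answer: UNREACHABLE

Trace:
16 transition(s) survive guard evaluation.
Layer 0: {0}
Layer 1: {5}  total {0,5}
Layer 2: {4}  total {0,4,5}
Layer 3: {3,8}  total {0,3,4,5,8}
Layer 4: {1,2,7}  total {0,1,2,3,4,5,7,8}
R = {0,1,2,3,4,5,7,8}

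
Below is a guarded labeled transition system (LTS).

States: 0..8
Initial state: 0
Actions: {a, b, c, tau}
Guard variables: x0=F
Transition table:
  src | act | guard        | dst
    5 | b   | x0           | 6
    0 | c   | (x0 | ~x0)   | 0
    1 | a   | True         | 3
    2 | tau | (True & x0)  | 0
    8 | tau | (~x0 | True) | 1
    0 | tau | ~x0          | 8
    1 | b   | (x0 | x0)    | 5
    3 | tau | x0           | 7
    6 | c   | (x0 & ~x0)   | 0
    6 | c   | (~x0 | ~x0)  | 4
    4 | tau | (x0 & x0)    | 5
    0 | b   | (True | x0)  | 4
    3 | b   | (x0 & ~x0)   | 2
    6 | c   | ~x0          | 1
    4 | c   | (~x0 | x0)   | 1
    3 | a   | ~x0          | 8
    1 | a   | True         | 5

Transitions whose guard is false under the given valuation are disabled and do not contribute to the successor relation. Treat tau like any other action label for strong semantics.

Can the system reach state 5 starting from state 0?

Answer: REACHABLE

Analysis:
10 transition(s) survive guard evaluation.
Layer 0: {0}
Layer 1: {4,8}  cumulative {0,4,8}
Layer 2: {1}  cumulative {0,1,4,8}
Layer 3: {3,5}  cumulative {0,1,3,4,5,8}
Reachable = {0,1,3,4,5,8}
trace reaching 5: tau·tau·a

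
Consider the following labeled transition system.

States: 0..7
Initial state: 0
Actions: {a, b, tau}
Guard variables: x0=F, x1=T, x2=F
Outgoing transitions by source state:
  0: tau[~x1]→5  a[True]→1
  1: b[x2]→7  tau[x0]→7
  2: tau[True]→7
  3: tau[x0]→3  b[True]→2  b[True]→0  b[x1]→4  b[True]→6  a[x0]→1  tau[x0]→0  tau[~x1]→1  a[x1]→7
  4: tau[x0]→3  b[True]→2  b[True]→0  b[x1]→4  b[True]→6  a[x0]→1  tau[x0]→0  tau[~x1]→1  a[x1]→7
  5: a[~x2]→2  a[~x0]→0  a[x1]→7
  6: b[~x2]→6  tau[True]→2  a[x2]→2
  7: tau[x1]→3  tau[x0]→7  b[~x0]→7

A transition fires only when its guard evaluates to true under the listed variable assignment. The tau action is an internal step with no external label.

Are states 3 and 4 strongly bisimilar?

Answer: BISIMILAR

Analysis:
Refine partition for ~:
  π0 = {{0,1,2,3,4,5,6,7}}
  π1 = {{0,5},{1},{2},{3,4},{6,7}}
  π2 = {{0},{1},{2},{3,4},{5},{6},{7}}
Fixed point at round 3; 7 class(es).
3∈{3,4}, 4∈{3,4}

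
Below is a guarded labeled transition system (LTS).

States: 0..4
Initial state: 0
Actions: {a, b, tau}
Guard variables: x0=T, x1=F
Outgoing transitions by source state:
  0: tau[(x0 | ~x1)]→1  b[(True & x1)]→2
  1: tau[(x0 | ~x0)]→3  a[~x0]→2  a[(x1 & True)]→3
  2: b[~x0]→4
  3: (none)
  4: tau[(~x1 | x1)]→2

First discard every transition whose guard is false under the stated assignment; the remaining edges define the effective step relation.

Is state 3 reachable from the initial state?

Guard filter leaves 3 enabled edge(s).
L0 = {0}
L1 = {1}  now seen {0,1}
L2 = {3}  now seen {0,1,3}
R = {0,1,3}
trace reaching 3: tau·tau

Answer: REACHABLE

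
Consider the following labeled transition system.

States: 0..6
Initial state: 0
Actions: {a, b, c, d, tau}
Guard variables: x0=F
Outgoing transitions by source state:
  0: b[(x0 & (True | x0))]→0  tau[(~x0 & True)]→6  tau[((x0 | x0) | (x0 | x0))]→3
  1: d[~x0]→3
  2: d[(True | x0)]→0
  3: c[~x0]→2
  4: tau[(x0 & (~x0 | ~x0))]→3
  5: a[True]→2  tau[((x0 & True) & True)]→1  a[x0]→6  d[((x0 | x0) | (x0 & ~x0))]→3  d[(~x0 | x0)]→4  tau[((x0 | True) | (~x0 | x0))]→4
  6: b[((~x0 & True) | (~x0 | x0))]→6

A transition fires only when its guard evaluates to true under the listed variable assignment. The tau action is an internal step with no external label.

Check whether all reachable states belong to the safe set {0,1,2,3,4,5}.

Safe = {0,1,2,3,4,5}
R = {0,6}
  0: ✓
  6: ✗ unsafe
counterexample path to 6: tau

Answer: INVARIANT VIOLATED at state 6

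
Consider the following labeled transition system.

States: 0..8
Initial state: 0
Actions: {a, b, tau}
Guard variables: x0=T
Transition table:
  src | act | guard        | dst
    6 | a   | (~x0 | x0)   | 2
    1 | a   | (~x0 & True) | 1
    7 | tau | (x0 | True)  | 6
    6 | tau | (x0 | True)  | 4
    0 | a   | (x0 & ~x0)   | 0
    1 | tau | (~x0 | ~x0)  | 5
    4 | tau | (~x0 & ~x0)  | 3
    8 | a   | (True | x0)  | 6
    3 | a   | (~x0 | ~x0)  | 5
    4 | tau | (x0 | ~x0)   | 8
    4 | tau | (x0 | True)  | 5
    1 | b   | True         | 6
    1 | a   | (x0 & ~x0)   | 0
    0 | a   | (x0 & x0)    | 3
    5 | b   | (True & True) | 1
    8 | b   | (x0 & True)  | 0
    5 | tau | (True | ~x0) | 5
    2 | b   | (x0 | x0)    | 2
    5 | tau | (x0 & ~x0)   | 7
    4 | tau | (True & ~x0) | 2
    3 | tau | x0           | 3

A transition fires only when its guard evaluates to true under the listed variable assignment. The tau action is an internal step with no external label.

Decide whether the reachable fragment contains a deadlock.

Answer: DEADLOCK-FREE

Trace:
Reach set: {0,3}
  0: a→3  [1 exit(s)]
  3: tau→3  [1 exit(s)]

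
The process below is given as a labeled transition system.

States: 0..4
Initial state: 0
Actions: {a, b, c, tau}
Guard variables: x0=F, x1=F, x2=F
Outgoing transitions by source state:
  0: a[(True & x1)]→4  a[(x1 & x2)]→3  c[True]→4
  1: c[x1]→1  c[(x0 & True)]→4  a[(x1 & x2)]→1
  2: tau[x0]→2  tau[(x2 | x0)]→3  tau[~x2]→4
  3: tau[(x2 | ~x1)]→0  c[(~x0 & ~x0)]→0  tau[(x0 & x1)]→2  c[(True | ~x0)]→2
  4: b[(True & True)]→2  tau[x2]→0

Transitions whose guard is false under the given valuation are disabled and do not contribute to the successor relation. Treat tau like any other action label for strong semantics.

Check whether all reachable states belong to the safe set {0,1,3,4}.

Answer: INVARIANT VIOLATED at state 2

Trace:
Inv-set: {0,1,3,4}
R = {0,2,4}
  0: ok
  2: ✗ unsafe
  4: ok
reach 2 via c·b — violates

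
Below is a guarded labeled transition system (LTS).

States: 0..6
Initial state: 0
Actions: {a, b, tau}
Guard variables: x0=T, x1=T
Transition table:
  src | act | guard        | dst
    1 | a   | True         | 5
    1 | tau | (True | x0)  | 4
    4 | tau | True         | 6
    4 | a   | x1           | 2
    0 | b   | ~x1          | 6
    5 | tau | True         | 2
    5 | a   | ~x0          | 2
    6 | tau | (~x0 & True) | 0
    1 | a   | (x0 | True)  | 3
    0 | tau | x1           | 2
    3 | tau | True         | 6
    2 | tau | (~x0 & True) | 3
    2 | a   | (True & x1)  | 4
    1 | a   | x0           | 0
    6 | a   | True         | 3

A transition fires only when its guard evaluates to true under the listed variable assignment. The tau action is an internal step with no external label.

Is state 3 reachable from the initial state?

Guard filter leaves 11 enabled edge(s).
depth 0: {0}
depth 1: {2}  now seen {0,2}
depth 2: {4}  now seen {0,2,4}
depth 3: {6}  now seen {0,2,4,6}
depth 4: {3}  now seen {0,2,3,4,6}
Reach set: {0,2,3,4,6}
Path to 3: tau·a·tau·a

Answer: REACHABLE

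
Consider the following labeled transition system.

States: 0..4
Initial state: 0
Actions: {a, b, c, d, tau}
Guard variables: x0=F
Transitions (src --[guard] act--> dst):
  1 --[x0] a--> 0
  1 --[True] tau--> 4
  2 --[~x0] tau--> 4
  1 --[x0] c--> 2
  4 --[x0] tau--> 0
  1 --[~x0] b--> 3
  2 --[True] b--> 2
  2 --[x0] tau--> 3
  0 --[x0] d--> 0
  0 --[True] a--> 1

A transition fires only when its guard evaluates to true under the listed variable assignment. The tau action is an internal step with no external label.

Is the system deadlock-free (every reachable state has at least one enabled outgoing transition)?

Answer: DEADLOCK at state 3

Analysis:
Reachable = {0,1,3,4}
  0: a→1  [1 out]
  1: b→3  tau→4  [2 out]
  3: ∅  [STUCK]
  4: ∅  [STUCK]
witness 3: a·b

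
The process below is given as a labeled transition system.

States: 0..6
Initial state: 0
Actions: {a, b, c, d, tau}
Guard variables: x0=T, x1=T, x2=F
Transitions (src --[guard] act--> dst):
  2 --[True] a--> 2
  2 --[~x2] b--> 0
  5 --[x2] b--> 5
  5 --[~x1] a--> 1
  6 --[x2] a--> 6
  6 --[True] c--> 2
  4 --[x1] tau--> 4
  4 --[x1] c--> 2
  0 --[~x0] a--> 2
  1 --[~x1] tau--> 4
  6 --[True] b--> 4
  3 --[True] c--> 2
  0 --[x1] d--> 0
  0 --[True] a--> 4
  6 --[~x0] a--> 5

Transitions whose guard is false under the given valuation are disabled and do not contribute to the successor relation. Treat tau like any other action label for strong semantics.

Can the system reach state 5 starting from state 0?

9 transition(s) survive guard evaluation.
Layer 0: {0}
Layer 1: {4}  now seen {0,4}
Layer 2: {2}  now seen {0,2,4}
Reach set: {0,2,4}

Answer: UNREACHABLE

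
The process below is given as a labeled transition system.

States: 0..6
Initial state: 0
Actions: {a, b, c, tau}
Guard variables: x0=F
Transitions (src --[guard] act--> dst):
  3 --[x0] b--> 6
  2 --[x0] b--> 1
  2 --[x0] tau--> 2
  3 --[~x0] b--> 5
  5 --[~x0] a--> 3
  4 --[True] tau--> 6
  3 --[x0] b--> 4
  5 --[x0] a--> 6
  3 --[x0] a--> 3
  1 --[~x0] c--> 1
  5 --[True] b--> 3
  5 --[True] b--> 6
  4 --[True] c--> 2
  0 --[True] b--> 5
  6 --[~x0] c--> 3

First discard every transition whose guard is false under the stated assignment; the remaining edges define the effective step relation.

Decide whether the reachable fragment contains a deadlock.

Reachable = {0,3,5,6}
  0: b→5  [1 out]
  3: b→5  [1 out]
  5: a→3  b→3  b→6  [3 out]
  6: c→3  [1 out]

Answer: DEADLOCK-FREE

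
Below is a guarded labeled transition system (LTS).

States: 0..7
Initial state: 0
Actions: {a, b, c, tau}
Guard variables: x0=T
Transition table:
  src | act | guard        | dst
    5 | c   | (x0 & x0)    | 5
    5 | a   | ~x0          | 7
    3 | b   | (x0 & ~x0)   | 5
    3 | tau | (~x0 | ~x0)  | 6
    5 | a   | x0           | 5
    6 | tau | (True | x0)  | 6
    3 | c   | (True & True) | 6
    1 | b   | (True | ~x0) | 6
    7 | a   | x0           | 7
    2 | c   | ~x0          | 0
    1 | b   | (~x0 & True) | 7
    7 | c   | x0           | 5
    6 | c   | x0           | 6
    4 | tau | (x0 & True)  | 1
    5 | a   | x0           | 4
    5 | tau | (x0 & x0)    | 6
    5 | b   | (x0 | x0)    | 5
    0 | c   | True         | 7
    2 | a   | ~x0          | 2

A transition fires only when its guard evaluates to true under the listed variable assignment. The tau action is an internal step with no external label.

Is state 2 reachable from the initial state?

Guard filter leaves 13 enabled edge(s).
depth 0: {0}
depth 1: {7}  total {0,7}
depth 2: {5}  total {0,5,7}
depth 3: {4,6}  total {0,4,5,6,7}
depth 4: {1}  total {0,1,4,5,6,7}
Reachable = {0,1,4,5,6,7}

Answer: UNREACHABLE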